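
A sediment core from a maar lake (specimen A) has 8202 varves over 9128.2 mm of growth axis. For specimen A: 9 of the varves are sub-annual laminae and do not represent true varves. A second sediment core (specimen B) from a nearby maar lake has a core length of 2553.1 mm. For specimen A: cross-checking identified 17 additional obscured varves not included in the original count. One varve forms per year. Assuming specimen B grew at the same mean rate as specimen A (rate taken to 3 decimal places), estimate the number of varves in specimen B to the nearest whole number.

2296 varves

Specimen A: adjusted count: 8202 − 9 + 17 = 8210 varves.
A: 9128.2 mm over 8210 years gives 9128.2 / 8210 ≈ 1.112 mm/yr.
For B, 2553.1 / 1.112 = 2295.95 years ≈ 2296 varves.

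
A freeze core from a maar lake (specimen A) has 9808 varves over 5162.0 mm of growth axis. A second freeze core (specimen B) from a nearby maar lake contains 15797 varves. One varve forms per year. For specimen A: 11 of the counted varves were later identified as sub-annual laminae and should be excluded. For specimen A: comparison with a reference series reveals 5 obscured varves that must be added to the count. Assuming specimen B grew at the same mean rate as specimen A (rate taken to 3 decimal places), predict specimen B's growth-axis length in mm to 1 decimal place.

Specimen A: after corrections the count is 9808 − 11 + 5 = 9802 varves.
A: 5162.0 mm over 9802 years gives 5162.0 / 9802 ≈ 0.527 mm/yr.
Length of B = 0.527 × 15797 = 8325.0 mm.

8325.0 mm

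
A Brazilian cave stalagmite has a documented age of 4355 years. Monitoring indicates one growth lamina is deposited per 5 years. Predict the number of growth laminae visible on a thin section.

871 growth laminae

At 5 years per growth lamina, 4355 / 5 = 871 growth laminae are expected.
So 871 growth laminae should be present.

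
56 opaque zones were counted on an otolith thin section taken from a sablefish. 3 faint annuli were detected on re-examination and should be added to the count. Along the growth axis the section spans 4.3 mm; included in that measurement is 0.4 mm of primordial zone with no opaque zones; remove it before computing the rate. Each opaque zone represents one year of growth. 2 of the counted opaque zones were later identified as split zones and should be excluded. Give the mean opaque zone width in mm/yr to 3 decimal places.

0.068 mm/yr

Correcting the raw count gives 56 − 2 + 3 = 57 true opaque zones.
The growth record spans 4.3 − 0.4 = 3.9 mm.
Mean rate = 3.9 mm / 57 years ≈ 0.068 mm/yr.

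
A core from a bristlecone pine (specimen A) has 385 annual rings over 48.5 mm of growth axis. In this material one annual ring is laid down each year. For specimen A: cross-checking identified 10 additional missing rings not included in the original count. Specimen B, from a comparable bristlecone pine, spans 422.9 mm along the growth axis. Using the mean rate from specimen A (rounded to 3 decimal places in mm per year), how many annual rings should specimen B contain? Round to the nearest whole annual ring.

Specimen A: true annual ring count = 385 + 10 = 395.
A: Extension rate ≈ 48.5 / 395 = 0.123 mm/yr.
For B, 422.9 / 0.123 = 3438.21 years ≈ 3438 annual rings.

3438 annual rings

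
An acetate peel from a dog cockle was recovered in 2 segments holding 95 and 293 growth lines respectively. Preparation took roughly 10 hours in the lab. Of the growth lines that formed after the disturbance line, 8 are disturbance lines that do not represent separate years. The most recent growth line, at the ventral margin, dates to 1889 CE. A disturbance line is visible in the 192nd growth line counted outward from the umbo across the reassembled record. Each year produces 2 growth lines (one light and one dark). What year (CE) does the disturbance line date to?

1795 CE

Total growth lines = 95 + 293 = 388.
Between growth line 192 and the ventral margin there are 388 − 192 = 196 growth lines.
Removing the 8 false growth lines leaves 196 − 8 = 188 true growth lines beyond the disturbance line.
With 2 growth lines per year, 188 / 2 = 94 years.
The growth line at the ventral margin is 1889 CE, so the disturbance line dates to 1889 − 94 = 1795 CE.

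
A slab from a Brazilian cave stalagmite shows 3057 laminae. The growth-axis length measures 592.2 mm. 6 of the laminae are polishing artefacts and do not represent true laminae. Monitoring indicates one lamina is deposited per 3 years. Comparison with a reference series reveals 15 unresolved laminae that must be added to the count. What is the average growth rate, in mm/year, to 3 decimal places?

After corrections the count is 3057 − 6 + 15 = 3066 laminae.
At 3 years per lamina, 3066 × 3 = 9198 years.
Extension rate ≈ 592.2 / 9198 = 0.064 mm/year.

0.064 mm/year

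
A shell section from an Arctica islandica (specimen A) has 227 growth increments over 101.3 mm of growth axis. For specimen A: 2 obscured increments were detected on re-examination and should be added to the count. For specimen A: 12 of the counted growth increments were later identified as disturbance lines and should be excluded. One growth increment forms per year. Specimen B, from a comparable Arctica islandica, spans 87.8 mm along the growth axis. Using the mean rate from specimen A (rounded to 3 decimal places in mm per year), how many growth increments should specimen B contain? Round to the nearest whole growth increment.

188 growth increments

Specimen A: correcting the raw count gives 227 − 12 + 2 = 217 true growth increments.
A: Mean rate = 101.3 mm / 217 years ≈ 0.467 mm per year.
Specimen B: 87.8 mm / 0.467 mm per year = 188.01 years ≈ 188 growth increments.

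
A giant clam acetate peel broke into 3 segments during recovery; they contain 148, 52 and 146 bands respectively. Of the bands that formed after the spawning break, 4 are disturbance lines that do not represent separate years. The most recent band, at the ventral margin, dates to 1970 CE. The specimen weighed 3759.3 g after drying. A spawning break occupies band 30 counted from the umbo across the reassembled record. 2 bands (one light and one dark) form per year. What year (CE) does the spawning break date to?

Total bands = 148 + 52 + 146 = 346.
Between band 30 and the ventral margin there are 346 − 30 = 316 bands.
316 − 4 false = 312 true bands after the spawning break.
With 2 bands per year, 312 / 2 = 156 years.
Counting back 156 years from 1970 CE places the spawning break in 1970 − 156 = 1814 CE.

1814 CE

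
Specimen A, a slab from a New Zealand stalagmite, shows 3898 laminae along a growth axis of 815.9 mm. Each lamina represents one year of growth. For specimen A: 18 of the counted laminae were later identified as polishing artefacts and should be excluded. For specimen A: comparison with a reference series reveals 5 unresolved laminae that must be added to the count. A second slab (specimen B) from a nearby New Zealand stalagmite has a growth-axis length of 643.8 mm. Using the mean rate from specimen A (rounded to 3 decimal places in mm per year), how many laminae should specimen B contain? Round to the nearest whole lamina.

Specimen A: after corrections the count is 3898 − 18 + 5 = 3885 laminae.
A: Extension rate ≈ 815.9 / 3885 = 0.210 mm/yr.
B spans 643.8 / 0.210 = 3065.71 years ≈ 3066 laminae.

3066 laminae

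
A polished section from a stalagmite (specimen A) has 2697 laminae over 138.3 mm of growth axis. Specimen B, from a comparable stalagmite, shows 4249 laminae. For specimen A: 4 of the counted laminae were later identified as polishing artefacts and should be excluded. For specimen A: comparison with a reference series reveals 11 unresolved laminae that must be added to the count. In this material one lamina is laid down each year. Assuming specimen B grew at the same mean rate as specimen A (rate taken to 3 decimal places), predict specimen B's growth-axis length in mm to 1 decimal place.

216.7 mm

Specimen A: true lamina count = 2697 − 4 + 11 = 2704.
A: Mean rate = 138.3 mm / 2704 years ≈ 0.051 mm/year.
For B, 0.051 mm/year × 4249 years = 216.7 mm.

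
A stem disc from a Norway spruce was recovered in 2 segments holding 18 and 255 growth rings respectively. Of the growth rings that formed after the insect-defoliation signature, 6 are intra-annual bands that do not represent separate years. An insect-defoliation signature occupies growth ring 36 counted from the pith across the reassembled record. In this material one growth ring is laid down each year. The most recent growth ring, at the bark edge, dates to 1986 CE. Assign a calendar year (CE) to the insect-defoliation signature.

1755 CE

Total growth rings = 18 + 255 = 273.
The insect-defoliation signature sits at growth ring 36 from the pith, so 273 − 36 = 237 growth rings formed after it.
237 − 6 false = 231 true growth rings after the insect-defoliation signature.
1986 − 231 = 1755 CE.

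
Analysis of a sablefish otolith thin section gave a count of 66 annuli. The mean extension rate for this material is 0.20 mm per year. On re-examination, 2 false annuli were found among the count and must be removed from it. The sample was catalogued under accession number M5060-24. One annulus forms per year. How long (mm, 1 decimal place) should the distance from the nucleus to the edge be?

12.8 mm

Adjusted count: 66 − 2 = 64 annuli.
Predicted length = 0.20 mm/year × 64 years = 12.8 mm.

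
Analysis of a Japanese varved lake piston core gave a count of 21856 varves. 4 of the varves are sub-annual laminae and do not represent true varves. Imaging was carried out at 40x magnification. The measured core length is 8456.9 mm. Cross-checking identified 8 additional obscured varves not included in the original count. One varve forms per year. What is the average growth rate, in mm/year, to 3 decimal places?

Adjusted count: 21856 − 4 + 8 = 21860 varves.
Mean rate = 8456.9 mm / 21860 years ≈ 0.387 mm/year.

0.387 mm/year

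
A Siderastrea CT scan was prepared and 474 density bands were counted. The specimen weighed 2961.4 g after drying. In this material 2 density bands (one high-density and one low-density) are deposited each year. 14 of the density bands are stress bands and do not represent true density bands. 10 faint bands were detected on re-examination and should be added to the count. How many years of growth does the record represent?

After corrections the count is 474 − 14 + 10 = 470 density bands.
Dividing by 2 density bands per year: 470 / 2 = 235 years.

235 years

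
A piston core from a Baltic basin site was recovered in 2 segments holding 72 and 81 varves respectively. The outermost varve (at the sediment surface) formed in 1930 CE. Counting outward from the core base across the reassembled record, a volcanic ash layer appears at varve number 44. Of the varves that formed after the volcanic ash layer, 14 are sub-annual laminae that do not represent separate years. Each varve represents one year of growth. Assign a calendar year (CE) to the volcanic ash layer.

1835 CE

Total varves = 72 + 81 = 153.
The volcanic ash layer sits at varve 44 from the core base, so 153 − 44 = 109 varves formed after it.
109 − 14 false = 95 true varves after the volcanic ash layer.
The varve at the sediment surface is 1930 CE, so the volcanic ash layer dates to 1930 − 95 = 1835 CE.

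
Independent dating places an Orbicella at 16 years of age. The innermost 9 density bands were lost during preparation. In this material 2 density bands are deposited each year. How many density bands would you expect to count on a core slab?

Expected density bands: 16 × 2 = 32.
Subtracting the 9 density bands not captured gives 32 − 9 = 23 density bands in the record.

23 density bands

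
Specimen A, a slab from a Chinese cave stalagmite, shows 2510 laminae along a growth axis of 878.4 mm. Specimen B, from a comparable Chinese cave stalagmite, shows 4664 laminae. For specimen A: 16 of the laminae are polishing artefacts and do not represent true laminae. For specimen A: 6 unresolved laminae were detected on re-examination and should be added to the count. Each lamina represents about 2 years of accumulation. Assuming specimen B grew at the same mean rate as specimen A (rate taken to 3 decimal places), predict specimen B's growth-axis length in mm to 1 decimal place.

1641.7 mm

Specimen A: adjusted count: 2510 − 16 + 6 = 2500 laminae.
Specimen A: 2500 laminae at 2 years each span 2500 × 2 = 5000 years.
A: Extension rate ≈ 878.4 / 5000 = 0.176 mm per year.
Specimen B: 4664 laminae at 2 years each span 4664 × 2 = 9328 years. For B, 0.176 mm/year × 9328 years = 1641.7 mm.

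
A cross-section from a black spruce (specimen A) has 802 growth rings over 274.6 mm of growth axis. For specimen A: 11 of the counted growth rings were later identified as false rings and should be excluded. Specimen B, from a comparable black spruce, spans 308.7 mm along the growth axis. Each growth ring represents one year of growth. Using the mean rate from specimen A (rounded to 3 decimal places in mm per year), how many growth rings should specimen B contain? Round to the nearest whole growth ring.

890 growth rings

Specimen A: adjusted count: 802 − 11 = 791 growth rings.
A: 274.6 mm over 791 years gives 274.6 / 791 ≈ 0.347 mm/yr.
Specimen B: 308.7 mm / 0.347 mm per year = 889.63 years ≈ 890 growth rings.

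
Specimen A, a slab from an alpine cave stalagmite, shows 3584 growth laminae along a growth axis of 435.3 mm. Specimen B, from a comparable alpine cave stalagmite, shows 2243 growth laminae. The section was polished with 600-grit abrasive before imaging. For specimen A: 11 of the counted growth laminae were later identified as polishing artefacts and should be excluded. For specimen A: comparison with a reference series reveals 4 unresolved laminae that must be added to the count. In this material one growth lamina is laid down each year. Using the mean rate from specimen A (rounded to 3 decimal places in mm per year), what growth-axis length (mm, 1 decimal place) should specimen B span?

273.6 mm

Specimen A: after corrections the count is 3584 − 11 + 4 = 3577 growth laminae.
A: 435.3 mm over 3577 years gives 435.3 / 3577 ≈ 0.122 mm per year.
Length of B = 0.122 × 2243 = 273.6 mm.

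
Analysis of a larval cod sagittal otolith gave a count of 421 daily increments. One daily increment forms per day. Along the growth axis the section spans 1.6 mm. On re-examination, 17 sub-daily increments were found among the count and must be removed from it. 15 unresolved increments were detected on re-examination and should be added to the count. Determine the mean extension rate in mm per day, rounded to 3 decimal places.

True daily increment count = 421 − 17 + 15 = 419.
Mean rate = 1.6 mm / 419 days ≈ 0.004 mm per day.

0.004 mm per day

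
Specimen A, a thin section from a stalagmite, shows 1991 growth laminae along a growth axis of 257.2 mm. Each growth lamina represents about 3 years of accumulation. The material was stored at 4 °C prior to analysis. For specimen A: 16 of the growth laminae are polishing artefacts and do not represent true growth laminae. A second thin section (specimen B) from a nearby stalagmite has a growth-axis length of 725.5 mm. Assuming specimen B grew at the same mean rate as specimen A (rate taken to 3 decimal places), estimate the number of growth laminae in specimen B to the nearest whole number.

Specimen A: after corrections the count is 1991 − 16 = 1975 growth laminae.
Specimen A: 1975 growth laminae at 3 years each span 1975 × 3 = 5925 years.
A: 257.2 mm over 5925 years gives 257.2 / 5925 ≈ 0.043 mm/yr.
Specimen B: 725.5 mm / 0.043 mm per year = 16872.09 years; at 3 years per growth lamina that is 16872.09 / 3 ≈ 5624 growth laminae.

5624 growth laminae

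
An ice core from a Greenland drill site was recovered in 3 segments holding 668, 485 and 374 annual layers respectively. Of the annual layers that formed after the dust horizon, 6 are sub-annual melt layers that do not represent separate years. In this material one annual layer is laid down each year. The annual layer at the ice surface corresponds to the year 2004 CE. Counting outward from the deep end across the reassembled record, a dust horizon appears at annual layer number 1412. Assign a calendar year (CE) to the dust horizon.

Total annual layers = 668 + 485 + 374 = 1527.
Between annual layer 1412 and the ice surface there are 1527 − 1412 = 115 annual layers.
115 − 6 false = 109 true annual layers after the dust horizon.
2004 − 109 = 1895 CE.

1895 CE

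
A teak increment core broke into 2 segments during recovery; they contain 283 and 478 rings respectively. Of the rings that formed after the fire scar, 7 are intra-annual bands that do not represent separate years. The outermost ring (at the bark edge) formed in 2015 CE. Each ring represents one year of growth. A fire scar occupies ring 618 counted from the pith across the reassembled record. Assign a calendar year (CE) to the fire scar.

1879 CE

Total rings = 283 + 478 = 761.
The fire scar sits at ring 618 from the pith, so 761 − 618 = 143 rings formed after it.
Excluding 7 false rings: 143 − 7 = 136.
The ring at the bark edge is 2015 CE, so the fire scar dates to 2015 − 136 = 1879 CE.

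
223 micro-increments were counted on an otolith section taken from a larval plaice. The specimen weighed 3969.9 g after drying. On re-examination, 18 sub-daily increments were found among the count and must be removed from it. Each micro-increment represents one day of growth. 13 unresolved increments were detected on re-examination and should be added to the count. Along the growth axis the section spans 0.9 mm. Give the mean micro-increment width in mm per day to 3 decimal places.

0.004 mm per day

Adjusted count: 223 − 18 + 13 = 218 micro-increments.
Mean rate = 0.9 mm / 218 days ≈ 0.004 mm per day.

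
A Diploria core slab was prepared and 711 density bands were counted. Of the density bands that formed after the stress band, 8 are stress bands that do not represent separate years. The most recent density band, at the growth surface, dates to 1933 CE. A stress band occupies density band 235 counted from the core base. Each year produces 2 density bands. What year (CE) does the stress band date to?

711 − 235 = 476 density bands lie beyond the stress band toward the growth surface.
Removing the 8 false density bands leaves 476 − 8 = 468 true density bands beyond the stress band.
With 2 density bands per year, 468 / 2 = 234 years.
1933 − 234 = 1699 CE.

1699 CE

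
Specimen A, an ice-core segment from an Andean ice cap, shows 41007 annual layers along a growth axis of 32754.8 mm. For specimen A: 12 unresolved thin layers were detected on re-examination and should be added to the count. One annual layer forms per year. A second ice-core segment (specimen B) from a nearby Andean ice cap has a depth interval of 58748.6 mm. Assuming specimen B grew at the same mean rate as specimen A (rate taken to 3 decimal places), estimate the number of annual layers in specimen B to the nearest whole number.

73528 annual layers

Specimen A: true annual layer count = 41007 + 12 = 41019.
A: 32754.8 mm over 41019 years gives 32754.8 / 41019 ≈ 0.799 mm per year.
For B, 58748.6 / 0.799 = 73527.66 years ≈ 73528 annual layers.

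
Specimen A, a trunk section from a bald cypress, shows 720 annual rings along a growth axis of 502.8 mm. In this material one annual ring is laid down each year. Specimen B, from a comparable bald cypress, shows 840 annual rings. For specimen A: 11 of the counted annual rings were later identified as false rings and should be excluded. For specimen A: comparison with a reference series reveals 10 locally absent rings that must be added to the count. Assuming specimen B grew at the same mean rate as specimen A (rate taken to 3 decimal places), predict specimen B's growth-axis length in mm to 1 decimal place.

Specimen A: adjusted count: 720 − 11 + 10 = 719 annual rings.
A: Mean rate = 502.8 mm / 719 years ≈ 0.699 mm per year.
Length of B = 0.699 × 840 = 587.2 mm.

587.2 mm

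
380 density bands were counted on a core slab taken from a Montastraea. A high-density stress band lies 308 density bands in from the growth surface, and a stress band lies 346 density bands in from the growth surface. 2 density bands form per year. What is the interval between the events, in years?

346 − 308 = 38 density bands lie between the two events.
Dividing by 2 density bands per year: 38 / 2 = 19 years.

19 years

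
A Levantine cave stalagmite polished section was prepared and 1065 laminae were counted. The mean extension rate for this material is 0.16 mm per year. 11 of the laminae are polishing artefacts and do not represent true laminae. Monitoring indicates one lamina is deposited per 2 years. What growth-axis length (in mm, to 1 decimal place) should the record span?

Correcting the raw count gives 1065 − 11 = 1054 true laminae.
1054 laminae at 2 years each span 1054 × 2 = 2108 years.
Predicted length = 0.16 mm/year × 2108 years = 337.3 mm.

337.3 mm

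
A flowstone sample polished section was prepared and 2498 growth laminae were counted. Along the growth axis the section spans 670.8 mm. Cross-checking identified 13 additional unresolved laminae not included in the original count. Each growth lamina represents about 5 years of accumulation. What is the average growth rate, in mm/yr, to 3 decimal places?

Adjusted count: 2498 + 13 = 2511 growth laminae.
2511 growth laminae at 5 years each span 2511 × 5 = 12555 years.
Extension rate ≈ 670.8 / 12555 = 0.053 mm/yr.

0.053 mm/yr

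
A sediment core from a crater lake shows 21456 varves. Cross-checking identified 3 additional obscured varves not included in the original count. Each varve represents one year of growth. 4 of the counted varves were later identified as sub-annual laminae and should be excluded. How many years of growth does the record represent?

True varve count = 21456 − 4 + 3 = 21455.
One varve per year makes the duration 21455 years.

21455 years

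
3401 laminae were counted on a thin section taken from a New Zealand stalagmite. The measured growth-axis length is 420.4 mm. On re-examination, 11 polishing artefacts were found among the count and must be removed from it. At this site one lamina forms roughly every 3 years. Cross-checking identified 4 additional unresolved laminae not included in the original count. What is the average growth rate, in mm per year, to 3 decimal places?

True lamina count = 3401 − 11 + 4 = 3394.
3394 laminae at 3 years each span 3394 × 3 = 10182 years.
Mean rate = 420.4 mm / 10182 years ≈ 0.041 mm per year.

0.041 mm per year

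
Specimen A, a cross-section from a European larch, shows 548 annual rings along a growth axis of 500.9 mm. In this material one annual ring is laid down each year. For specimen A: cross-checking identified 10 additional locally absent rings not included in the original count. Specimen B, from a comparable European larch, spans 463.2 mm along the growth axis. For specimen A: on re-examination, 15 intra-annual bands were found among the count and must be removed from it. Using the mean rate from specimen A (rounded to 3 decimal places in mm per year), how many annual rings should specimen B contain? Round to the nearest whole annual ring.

Specimen A: true annual ring count = 548 − 15 + 10 = 543.
A: 500.9 mm over 543 years gives 500.9 / 543 ≈ 0.922 mm/yr.
B spans 463.2 / 0.922 = 502.39 years ≈ 502 annual rings.

502 annual rings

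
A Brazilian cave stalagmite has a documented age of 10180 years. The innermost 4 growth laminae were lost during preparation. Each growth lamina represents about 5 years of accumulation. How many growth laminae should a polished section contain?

2032 growth laminae

At 5 years per growth lamina, 10180 / 5 = 2036 growth laminae are expected.
Subtracting the 4 growth laminae not captured gives 2036 − 4 = 2032 growth laminae in the record.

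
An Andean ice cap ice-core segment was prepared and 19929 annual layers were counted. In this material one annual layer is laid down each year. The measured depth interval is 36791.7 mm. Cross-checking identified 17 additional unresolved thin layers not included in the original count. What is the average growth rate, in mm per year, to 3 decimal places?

Adjusted count: 19929 + 17 = 19946 annual layers.
Extension rate ≈ 36791.7 / 19946 = 1.845 mm per year.

1.845 mm per year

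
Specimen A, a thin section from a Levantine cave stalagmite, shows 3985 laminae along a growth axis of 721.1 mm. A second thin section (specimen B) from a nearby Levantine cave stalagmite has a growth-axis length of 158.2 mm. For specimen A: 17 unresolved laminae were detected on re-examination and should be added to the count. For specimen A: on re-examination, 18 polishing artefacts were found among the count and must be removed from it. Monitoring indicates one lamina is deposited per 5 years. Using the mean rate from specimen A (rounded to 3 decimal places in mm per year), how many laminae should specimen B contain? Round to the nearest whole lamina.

Specimen A: adjusted count: 3985 − 18 + 17 = 3984 laminae.
Specimen A: multiplying by 5 years per lamina: 3984 × 5 = 19920 years.
A: 721.1 mm over 19920 years gives 721.1 / 19920 ≈ 0.036 mm/year.
For B, 158.2 / 0.036 = 4394.44 years; at 5 years per lamina that is 4394.44 / 5 ≈ 879 laminae.

879 laminae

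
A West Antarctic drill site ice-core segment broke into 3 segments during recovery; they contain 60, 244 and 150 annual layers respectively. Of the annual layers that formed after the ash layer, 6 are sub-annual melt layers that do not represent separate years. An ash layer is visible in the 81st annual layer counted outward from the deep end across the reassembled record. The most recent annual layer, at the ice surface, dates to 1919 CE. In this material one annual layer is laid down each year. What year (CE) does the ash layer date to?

1552 CE

Total annual layers = 60 + 244 + 150 = 454.
Between annual layer 81 and the ice surface there are 454 − 81 = 373 annual layers.
Removing the 6 false annual layers leaves 373 − 6 = 367 true annual layers beyond the ash layer.
1919 − 367 = 1552 CE.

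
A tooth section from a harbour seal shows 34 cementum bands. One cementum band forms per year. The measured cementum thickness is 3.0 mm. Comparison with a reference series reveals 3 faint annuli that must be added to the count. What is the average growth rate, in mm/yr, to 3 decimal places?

0.081 mm/yr

Adjusted count: 34 + 3 = 37 cementum bands.
Extension rate ≈ 3.0 / 37 = 0.081 mm/yr.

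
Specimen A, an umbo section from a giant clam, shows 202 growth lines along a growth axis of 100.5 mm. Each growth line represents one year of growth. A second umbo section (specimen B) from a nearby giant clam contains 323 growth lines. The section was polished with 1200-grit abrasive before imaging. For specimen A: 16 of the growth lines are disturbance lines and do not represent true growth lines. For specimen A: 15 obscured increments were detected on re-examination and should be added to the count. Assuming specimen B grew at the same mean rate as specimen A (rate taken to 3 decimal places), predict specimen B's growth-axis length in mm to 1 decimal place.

Specimen A: after corrections the count is 202 − 16 + 15 = 201 growth lines.
A: 100.5 mm over 201 years gives 100.5 / 201 ≈ 0.500 mm/year.
Length of B = 0.500 × 323 = 161.5 mm.

161.5 mm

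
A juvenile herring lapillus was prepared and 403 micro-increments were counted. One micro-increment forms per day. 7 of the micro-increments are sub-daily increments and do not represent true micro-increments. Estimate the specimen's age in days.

396 d

After corrections the count is 403 − 7 = 396 micro-increments.
At one micro-increment per day, that is 396 days.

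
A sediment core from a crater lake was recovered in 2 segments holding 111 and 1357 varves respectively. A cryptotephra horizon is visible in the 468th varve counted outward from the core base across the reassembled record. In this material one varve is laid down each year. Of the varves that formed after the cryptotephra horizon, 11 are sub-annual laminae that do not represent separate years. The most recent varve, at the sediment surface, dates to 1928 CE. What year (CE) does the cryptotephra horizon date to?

939 CE

Total varves = 111 + 1357 = 1468.
The cryptotephra horizon sits at varve 468 from the core base, so 1468 − 468 = 1000 varves formed after it.
Excluding 11 false varves: 1000 − 11 = 989.
1928 − 989 = 939 CE.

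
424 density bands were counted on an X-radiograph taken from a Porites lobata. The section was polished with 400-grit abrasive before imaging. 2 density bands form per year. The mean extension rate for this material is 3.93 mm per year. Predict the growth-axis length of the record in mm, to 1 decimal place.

833.2 mm

With 2 density bands per year, 424 / 2 = 212 years.
212 years at 3.93 mm/year gives 3.93 × 212 = 833.2 mm.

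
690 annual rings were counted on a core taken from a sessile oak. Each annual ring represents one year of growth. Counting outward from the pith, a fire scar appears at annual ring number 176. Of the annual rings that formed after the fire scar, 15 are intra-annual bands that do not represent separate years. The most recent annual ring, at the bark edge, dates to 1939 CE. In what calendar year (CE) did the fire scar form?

1440 CE

690 − 176 = 514 annual rings lie beyond the fire scar toward the bark edge.
Removing the 15 false annual rings leaves 514 − 15 = 499 true annual rings beyond the fire scar.
1939 − 499 = 1440 CE.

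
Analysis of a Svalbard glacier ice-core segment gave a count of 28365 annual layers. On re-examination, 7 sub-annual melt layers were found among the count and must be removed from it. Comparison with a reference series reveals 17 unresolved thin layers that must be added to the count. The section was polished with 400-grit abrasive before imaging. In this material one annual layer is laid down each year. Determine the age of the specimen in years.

28375 years

Adjusted count: 28365 − 7 + 17 = 28375 annual layers.
With a one-to-one annual layer periodicity this is 28375 years.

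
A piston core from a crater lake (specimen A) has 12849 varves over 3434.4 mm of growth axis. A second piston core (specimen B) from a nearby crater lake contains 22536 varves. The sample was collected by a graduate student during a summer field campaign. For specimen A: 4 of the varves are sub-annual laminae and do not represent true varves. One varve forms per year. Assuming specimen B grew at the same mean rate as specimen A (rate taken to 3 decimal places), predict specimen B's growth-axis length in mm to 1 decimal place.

6017.1 mm

Specimen A: adjusted count: 12849 − 4 = 12845 varves.
A: Extension rate ≈ 3434.4 / 12845 = 0.267 mm per year.
Length of B = 0.267 × 22536 = 6017.1 mm.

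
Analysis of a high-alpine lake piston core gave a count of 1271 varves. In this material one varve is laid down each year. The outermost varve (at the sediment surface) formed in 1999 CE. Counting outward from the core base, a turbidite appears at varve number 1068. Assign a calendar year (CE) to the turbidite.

Between varve 1068 and the sediment surface there are 1271 − 1068 = 203 varves.
1999 − 203 = 1796 CE.

1796 CE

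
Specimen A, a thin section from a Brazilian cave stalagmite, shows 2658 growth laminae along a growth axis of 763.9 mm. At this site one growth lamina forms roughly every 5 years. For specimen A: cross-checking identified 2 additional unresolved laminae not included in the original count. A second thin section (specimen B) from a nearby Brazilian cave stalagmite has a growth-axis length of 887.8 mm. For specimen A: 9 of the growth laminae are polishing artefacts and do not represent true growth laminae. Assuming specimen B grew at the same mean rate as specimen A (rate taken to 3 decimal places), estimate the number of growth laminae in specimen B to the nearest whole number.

3061 growth laminae

Specimen A: after corrections the count is 2658 − 9 + 2 = 2651 growth laminae.
Specimen A: at 5 years per growth lamina, 2651 × 5 = 13255 years.
A: Extension rate ≈ 763.9 / 13255 = 0.058 mm/yr.
Specimen B: 887.8 mm / 0.058 mm per year = 15306.90 years; at 5 years per growth lamina that is 15306.90 / 5 ≈ 3061 growth laminae.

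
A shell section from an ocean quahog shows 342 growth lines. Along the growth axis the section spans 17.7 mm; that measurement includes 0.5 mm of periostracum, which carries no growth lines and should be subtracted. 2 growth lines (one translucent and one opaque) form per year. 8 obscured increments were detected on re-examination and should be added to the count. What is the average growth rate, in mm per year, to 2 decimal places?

0.10 mm per year

Adjusted count: 342 + 8 = 350 growth lines.
Dividing by 2 growth lines per year: 350 / 2 = 175 years.
Net length = 17.7 − 0.5 = 17.2 mm.
Mean rate = 17.2 mm / 175 years ≈ 0.10 mm per year.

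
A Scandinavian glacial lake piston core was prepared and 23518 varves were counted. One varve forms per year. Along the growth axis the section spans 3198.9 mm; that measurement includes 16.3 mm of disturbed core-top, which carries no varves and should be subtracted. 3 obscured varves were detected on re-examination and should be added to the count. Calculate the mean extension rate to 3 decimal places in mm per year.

0.135 mm per year

Correcting the raw count gives 23518 + 3 = 23521 true varves.
Removing the 16.3 mm offcut leaves 3198.9 − 16.3 = 3182.6 mm.
Mean rate = 3182.6 mm / 23521 years ≈ 0.135 mm per year.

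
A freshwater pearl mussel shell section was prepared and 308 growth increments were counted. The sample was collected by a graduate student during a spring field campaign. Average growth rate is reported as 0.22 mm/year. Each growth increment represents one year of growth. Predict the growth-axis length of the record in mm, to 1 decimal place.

67.8 mm

The record spans 308 years at 0.22 mm per year.
308 years at 0.22 mm/year gives 0.22 × 308 = 67.8 mm.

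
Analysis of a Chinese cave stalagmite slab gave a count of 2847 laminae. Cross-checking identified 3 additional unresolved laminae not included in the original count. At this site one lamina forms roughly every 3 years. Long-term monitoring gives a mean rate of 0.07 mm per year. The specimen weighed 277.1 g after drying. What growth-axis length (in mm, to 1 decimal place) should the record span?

598.5 mm

Adjusted count: 2847 + 3 = 2850 laminae.
Multiplying by 3 years per lamina: 2850 × 3 = 8550 years.
Predicted length = 0.07 mm/year × 8550 years = 598.5 mm.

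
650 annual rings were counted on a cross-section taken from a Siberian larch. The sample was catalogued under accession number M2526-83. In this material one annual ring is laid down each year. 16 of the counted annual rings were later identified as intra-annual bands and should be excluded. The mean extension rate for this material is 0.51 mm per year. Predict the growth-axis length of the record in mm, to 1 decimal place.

Adjusted count: 650 − 16 = 634 annual rings.
Length ≈ 0.51 × 634 = 323.3 mm.

323.3 mm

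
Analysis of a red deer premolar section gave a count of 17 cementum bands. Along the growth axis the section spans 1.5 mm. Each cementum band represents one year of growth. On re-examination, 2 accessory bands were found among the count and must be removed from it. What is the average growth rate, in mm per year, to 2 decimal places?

0.10 mm per year

True cementum band count = 17 − 2 = 15.
Extension rate ≈ 1.5 / 15 = 0.10 mm per year.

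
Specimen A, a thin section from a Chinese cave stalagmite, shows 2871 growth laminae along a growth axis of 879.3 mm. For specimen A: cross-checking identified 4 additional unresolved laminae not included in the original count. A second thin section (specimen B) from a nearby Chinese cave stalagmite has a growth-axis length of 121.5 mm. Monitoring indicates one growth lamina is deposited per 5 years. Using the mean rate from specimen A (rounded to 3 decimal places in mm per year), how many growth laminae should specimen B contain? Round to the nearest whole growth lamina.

Specimen A: adjusted count: 2871 + 4 = 2875 growth laminae.
Specimen A: 2875 growth laminae at 5 years each span 2875 × 5 = 14375 years.
A: Extension rate ≈ 879.3 / 14375 = 0.061 mm/yr.
For B, 121.5 / 0.061 = 1991.80 years; at 5 years per growth lamina that is 1991.80 / 5 ≈ 398 growth laminae.

398 growth laminae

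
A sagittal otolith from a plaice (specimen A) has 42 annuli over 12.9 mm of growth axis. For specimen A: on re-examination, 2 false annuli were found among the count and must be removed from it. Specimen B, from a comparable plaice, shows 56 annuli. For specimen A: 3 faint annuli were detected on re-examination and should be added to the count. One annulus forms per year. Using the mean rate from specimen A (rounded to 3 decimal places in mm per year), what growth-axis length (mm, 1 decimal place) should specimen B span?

Specimen A: adjusted count: 42 − 2 + 3 = 43 annuli.
A: Extension rate ≈ 12.9 / 43 = 0.300 mm per year.
Length of B = 0.300 × 56 = 16.8 mm.

16.8 mm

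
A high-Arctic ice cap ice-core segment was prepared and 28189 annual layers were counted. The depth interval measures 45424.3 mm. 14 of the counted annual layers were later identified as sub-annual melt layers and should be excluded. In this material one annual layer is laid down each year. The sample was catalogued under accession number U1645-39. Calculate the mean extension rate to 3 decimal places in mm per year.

True annual layer count = 28189 − 14 = 28175.
Mean rate = 45424.3 mm / 28175 years ≈ 1.612 mm per year.

1.612 mm per year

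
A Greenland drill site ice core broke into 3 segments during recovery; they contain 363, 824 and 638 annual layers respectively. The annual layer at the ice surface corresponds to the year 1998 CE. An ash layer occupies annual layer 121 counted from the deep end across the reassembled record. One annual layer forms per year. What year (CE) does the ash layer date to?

Total annual layers = 363 + 824 + 638 = 1825.
Between annual layer 121 and the ice surface there are 1825 − 121 = 1704 annual layers.
Counting back 1704 years from 1998 CE places the ash layer in 1998 − 1704 = 294 CE.

294 CE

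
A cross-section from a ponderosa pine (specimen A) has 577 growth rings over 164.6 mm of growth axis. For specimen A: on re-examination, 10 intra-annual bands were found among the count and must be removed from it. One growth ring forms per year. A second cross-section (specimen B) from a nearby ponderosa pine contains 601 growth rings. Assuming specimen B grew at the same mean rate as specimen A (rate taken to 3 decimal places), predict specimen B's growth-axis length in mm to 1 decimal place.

174.3 mm

Specimen A: correcting the raw count gives 577 − 10 = 567 true growth rings.
A: Mean rate = 164.6 mm / 567 years ≈ 0.290 mm/yr.
B's length ≈ 0.290 × 601 = 174.3 mm.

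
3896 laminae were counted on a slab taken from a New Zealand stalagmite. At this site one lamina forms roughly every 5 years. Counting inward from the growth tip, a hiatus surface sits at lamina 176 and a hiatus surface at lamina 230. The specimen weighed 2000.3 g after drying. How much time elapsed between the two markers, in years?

Separation: 230 − 176 = 54 laminae.
Multiplying by 5 years per lamina: 54 × 5 = 270 years.

270 years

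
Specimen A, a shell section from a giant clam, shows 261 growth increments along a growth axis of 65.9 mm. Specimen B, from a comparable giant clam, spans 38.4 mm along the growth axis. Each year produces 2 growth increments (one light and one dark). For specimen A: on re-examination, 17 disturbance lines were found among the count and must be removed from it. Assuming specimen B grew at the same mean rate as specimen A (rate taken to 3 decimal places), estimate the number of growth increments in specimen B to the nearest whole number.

Specimen A: adjusted count: 261 − 17 = 244 growth increments.
Specimen A: with 2 growth increments per year, 244 / 2 = 122 years.
A: 65.9 mm over 122 years gives 65.9 / 122 ≈ 0.540 mm per year.
For B, 38.4 / 0.540 = 71.11 years; at 2 growth increments per year that is 71.11 × 2 ≈ 142 growth increments.

142 growth increments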